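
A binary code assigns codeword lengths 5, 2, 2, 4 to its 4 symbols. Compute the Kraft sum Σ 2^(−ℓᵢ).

With common denominator 2^5 = 32: Σ 2^(−ℓᵢ) = 1/32 + 8/32 + 8/32 + 2/32 = 19/32 = 0.59375.

0.59375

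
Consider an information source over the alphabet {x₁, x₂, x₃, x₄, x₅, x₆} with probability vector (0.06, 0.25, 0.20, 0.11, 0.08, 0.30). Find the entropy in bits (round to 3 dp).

H = −Σ pᵢ log₂ pᵢ.
−0.06·log₂(0.06) = 0.2435
−0.25·log₂(0.25) = 0.5000
−0.20·log₂(0.20) = 0.4644
−0.11·log₂(0.11) = 0.3503
−0.08·log₂(0.08) = 0.2915
−0.30·log₂(0.30) = 0.5211
Sum ≈ 2.3708 → 2.371 bits.

2.371 bits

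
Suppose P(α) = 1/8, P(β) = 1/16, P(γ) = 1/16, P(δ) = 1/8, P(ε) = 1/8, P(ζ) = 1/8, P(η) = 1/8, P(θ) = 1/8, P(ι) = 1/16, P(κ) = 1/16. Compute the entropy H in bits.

Each probability is a power of 1/2, so log₂(1/p) is an integer.
H = Σ p·log₂(1/p) = 1/8·3 + 1/16·4 + 1/16·4 + 1/8·3 + 1/8·3 + 1/8·3 + 1/8·3 + 1/8·3 + 1/16·4 + 1/16·4 = 3.25 bits.

3.25 bits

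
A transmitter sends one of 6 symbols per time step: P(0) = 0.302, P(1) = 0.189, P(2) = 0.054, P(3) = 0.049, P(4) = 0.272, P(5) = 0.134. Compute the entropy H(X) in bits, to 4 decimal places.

2.3160 bits

H = −Σ pᵢ log₂ pᵢ.
−0.302·log₂(0.302) = 0.5217
−0.189·log₂(0.189) = 0.4543
−0.054·log₂(0.054) = 0.2274
−0.049·log₂(0.049) = 0.2132
−0.272·log₂(0.272) = 0.5109
−0.134·log₂(0.134) = 0.3886
Sum ≈ 2.3160 → 2.3160 bits.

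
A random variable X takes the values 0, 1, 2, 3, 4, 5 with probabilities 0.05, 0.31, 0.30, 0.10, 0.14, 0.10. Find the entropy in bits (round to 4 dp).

H = −Σ pᵢ log₂ pᵢ.
−0.05·log₂(0.05) = 0.2161
−0.31·log₂(0.31) = 0.5238
−0.30·log₂(0.30) = 0.5211
−0.10·log₂(0.10) = 0.3322
−0.14·log₂(0.14) = 0.3971
−0.10·log₂(0.10) = 0.3322
Sum ≈ 2.3225 → 2.3225 bits.

2.3225 bits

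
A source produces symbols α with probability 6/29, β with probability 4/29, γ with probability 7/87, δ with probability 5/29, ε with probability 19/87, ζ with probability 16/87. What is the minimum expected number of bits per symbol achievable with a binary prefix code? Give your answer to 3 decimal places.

2.575 bits/symbol

Repeatedly combine the two least-probable nodes; the expected code length is the sum of the merged weights.
merge 7/87 + 4/29 → 19/87
merge 5/29 + 16/87 → 31/87
merge 6/29 + 19/87 → 37/87
merge 19/87 + 31/87 → 50/87
merge 37/87 + 50/87 → 1
L = 19/87 + 31/87 + 37/87 + 50/87 + 1 = 224/87 ≈ 2.575 bits/symbol.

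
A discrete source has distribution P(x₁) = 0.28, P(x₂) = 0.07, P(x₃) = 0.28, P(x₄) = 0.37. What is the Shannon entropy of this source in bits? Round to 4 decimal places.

1.8277 bits

H = −Σ pᵢ log₂ pᵢ.
−0.28·log₂(0.28) = 0.5142
−0.07·log₂(0.07) = 0.2686
−0.28·log₂(0.28) = 0.5142
−0.37·log₂(0.37) = 0.5307
Sum ≈ 1.8277 → 1.8277 bits.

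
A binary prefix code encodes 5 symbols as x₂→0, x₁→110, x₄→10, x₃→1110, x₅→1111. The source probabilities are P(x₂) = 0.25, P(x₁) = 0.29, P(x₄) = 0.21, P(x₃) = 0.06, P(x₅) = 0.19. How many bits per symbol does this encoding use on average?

2.54 bits/symbol

L̄ = Σ pᵢ·ℓᵢ = 0.25·1 + 0.29·3 + 0.21·2 + 0.06·4 + 0.19·4 = 2.54 bits/symbol.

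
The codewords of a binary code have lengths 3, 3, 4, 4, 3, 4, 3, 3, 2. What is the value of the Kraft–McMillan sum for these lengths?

1.0625

With common denominator 2^4 = 16: Σ 2^(−ℓᵢ) = 2/16 + 2/16 + 1/16 + 1/16 + 2/16 + 1/16 + 2/16 + 2/16 + 4/16 = 17/16 = 1.0625.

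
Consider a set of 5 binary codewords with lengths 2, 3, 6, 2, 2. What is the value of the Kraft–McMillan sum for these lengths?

With common denominator 2^6 = 64: Σ 2^(−ℓᵢ) = 16/64 + 8/64 + 1/64 + 16/64 + 16/64 = 57/64 = 0.890625.

0.890625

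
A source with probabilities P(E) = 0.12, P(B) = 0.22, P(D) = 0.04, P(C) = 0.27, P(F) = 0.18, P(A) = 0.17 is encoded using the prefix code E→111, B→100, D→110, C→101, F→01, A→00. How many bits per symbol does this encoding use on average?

L̄ = Σ pᵢ·ℓᵢ = 0.12·3 + 0.22·3 + 0.04·3 + 0.27·3 + 0.18·2 + 0.17·2 = 2.65 bits/symbol.

2.65 bits/symbol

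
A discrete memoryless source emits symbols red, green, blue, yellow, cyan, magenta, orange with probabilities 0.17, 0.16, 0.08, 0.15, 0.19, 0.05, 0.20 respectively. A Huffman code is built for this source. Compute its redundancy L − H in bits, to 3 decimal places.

0.045 bits

Entropy H = −Σ p log₂ p ≈ 2.6954 bits.
Huffman merges: 1/20+2/25→13/100; 13/100+3/20→7/25; 4/25+17/100→33/100; 19/100+1/5→39/100; 7/25+33/100→61/100; 39/100+61/100→1. L = 137/50 ≈ 2.7400.
L − H = 2.7400 − 2.6954 = 0.045 bits.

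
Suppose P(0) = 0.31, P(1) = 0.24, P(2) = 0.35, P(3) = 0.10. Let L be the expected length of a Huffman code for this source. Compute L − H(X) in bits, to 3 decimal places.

Entropy H = −Σ p log₂ p ≈ 1.8802 bits.
Huffman merges: 1/10+6/25→17/50; 31/100+17/50→13/20; 7/20+13/20→1. L = 199/100 ≈ 1.9900.
L − H = 1.9900 − 1.8802 = 0.110 bits.

0.110 bits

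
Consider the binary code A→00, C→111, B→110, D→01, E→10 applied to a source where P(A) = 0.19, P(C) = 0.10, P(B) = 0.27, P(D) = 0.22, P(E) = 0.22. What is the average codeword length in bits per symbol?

L̄ = Σ pᵢ·ℓᵢ = 0.19·2 + 0.10·3 + 0.27·3 + 0.22·2 + 0.22·2 = 2.37 bits/symbol.

2.37 bits/symbol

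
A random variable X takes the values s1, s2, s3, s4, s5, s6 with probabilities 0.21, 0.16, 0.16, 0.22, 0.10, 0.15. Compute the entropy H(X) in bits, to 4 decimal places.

H = −Σ pᵢ log₂ pᵢ.
−0.21·log₂(0.21) = 0.4728
−0.16·log₂(0.16) = 0.4230
−0.16·log₂(0.16) = 0.4230
−0.22·log₂(0.22) = 0.4806
−0.10·log₂(0.10) = 0.3322
−0.15·log₂(0.15) = 0.4105
Sum ≈ 2.5422 → 2.5422 bits.

2.5422 bits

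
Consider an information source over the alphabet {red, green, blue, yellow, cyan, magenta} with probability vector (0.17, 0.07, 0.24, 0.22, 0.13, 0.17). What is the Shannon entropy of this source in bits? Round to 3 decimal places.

H = −Σ pᵢ log₂ pᵢ.
−0.17·log₂(0.17) = 0.4346
−0.07·log₂(0.07) = 0.2686
−0.24·log₂(0.24) = 0.4941
−0.22·log₂(0.22) = 0.4806
−0.13·log₂(0.13) = 0.3826
−0.17·log₂(0.17) = 0.4346
Sum ≈ 2.4951 → 2.495 bits.

2.495 bits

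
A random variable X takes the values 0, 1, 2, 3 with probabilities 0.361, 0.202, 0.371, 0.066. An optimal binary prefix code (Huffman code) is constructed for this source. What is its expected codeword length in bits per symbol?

1.897 bits/symbol

Repeatedly combine the two least-probable nodes; the expected code length is the sum of the merged weights.
merge 33/500 + 101/500 → 67/250
merge 67/250 + 361/1000 → 629/1000
merge 371/1000 + 629/1000 → 1
L = 67/250 + 629/1000 + 1 = 1897/1000 = 1.897 bits/symbol.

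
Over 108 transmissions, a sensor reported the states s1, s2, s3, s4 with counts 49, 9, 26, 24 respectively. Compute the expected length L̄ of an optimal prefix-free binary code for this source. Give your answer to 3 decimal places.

Probabilities are the counts divided by 108.
Repeatedly combine the two least-probable nodes; the expected code length is the sum of the merged weights.
merge 1/12 + 2/9 → 11/36
merge 13/54 + 11/36 → 59/108
merge 49/108 + 59/108 → 1
L = 11/36 + 59/108 + 1 = 50/27 ≈ 1.852 bits/symbol.

1.852 bits/symbol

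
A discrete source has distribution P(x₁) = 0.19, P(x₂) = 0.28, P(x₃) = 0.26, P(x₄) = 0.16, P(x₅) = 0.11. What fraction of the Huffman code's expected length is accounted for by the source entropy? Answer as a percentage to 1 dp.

99.0%

Entropy H = −Σ p log₂ p ≈ 2.2480 bits.
Huffman merges: 11/100+4/25→27/100; 19/100+13/50→9/20; 27/100+7/25→11/20; 9/20+11/20→1. L = 227/100 ≈ 2.2700.
Efficiency = H/L = 2.2480/2.2700 = 99.0%.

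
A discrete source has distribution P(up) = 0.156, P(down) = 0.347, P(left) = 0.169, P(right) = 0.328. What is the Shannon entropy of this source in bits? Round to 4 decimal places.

1.9090 bits

H = −Σ pᵢ log₂ pᵢ.
−0.156·log₂(0.156) = 0.4181
−0.347·log₂(0.347) = 0.5299
−0.169·log₂(0.169) = 0.4335
−0.328·log₂(0.328) = 0.5275
Sum ≈ 1.9090 → 1.9090 bits.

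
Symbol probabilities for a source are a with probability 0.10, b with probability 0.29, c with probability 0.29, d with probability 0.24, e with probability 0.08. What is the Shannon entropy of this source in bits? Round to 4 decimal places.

H = −Σ pᵢ log₂ pᵢ.
−0.10·log₂(0.10) = 0.3322
−0.29·log₂(0.29) = 0.5179
−0.29·log₂(0.29) = 0.5179
−0.24·log₂(0.24) = 0.4941
−0.08·log₂(0.08) = 0.2915
Sum ≈ 2.1536 → 2.1536 bits.

2.1536 bits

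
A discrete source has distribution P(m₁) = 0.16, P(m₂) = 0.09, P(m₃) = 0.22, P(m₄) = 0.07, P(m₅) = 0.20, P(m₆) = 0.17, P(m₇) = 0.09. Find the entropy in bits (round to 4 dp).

2.6964 bits

H = −Σ pᵢ log₂ pᵢ.
−0.16·log₂(0.16) = 0.4230
−0.09·log₂(0.09) = 0.3127
−0.22·log₂(0.22) = 0.4806
−0.07·log₂(0.07) = 0.2686
−0.20·log₂(0.20) = 0.4644
−0.17·log₂(0.17) = 0.4346
−0.09·log₂(0.09) = 0.3127
Sum ≈ 2.6964 → 2.6964 bits.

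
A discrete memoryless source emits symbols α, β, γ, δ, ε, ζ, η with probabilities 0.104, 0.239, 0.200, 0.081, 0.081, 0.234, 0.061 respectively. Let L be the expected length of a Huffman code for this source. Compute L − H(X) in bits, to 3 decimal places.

Entropy H = −Σ p log₂ p ≈ 2.6214 bits.
Huffman merges: 61/1000+81/1000→71/500; 81/1000+13/125→37/200; 71/500+37/200→327/1000; 1/5+117/500→217/500; 239/1000+327/1000→283/500; 217/500+283/500→1. L = 1327/500 ≈ 2.6540.
L − H = 2.6540 − 2.6214 = 0.033 bits.

0.033 bits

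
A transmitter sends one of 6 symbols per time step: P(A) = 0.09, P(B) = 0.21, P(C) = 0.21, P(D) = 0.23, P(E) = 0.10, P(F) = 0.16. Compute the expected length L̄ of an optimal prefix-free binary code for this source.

2.54 bits/symbol

Repeatedly combine the two least-probable nodes; the expected code length is the sum of the merged weights.
merge 9/100 + 1/10 → 19/100
merge 4/25 + 19/100 → 7/20
merge 21/100 + 21/100 → 21/50
merge 23/100 + 7/20 → 29/50
merge 21/50 + 29/50 → 1
L = 19/100 + 7/20 + 21/50 + 29/50 + 1 = 127/50 = 2.54 bits/symbol.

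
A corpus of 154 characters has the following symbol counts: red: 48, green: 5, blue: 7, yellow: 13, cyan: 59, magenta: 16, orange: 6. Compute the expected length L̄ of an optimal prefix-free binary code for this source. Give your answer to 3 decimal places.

2.299 bits/symbol

Probabilities are the counts divided by 154.
Repeatedly combine the two least-probable nodes; the expected code length is the sum of the merged weights.
merge 5/154 + 3/77 → 1/14
merge 1/22 + 1/14 → 9/77
merge 13/154 + 8/77 → 29/154
merge 9/77 + 29/154 → 47/154
merge 47/154 + 24/77 → 95/154
merge 59/154 + 95/154 → 1
L = 1/14 + 9/77 + 29/154 + 47/154 + 95/154 + 1 = 177/77 ≈ 2.299 bits/symbol.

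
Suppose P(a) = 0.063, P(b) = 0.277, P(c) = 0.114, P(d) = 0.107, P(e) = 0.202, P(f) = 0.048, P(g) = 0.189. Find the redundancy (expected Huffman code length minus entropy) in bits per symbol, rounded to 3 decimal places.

0.035 bits

Entropy H = −Σ p log₂ p ≈ 2.5971 bits.
Huffman merges: 6/125+63/1000→111/1000; 107/1000+111/1000→109/500; 57/500+189/1000→303/1000; 101/500+109/500→21/50; 277/1000+303/1000→29/50; 21/50+29/50→1. L = 329/125 ≈ 2.6320.
L − H = 2.6320 − 2.5971 = 0.035 bits.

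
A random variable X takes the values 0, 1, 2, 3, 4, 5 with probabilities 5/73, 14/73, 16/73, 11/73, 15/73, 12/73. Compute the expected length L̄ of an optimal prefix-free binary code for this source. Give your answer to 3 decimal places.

Repeatedly combine the two least-probable nodes; the expected code length is the sum of the merged weights.
merge 5/73 + 11/73 → 16/73
merge 12/73 + 14/73 → 26/73
merge 15/73 + 16/73 → 31/73
merge 16/73 + 26/73 → 42/73
merge 31/73 + 42/73 → 1
L = 16/73 + 26/73 + 31/73 + 42/73 + 1 = 188/73 ≈ 2.575 bits/symbol.

2.575 bits/symbol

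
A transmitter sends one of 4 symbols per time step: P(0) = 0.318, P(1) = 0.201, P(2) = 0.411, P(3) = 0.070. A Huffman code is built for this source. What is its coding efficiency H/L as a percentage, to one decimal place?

Entropy H = −Σ p log₂ p ≈ 1.7867 bits.
Huffman merges: 7/100+201/1000→271/1000; 271/1000+159/500→589/1000; 411/1000+589/1000→1. L = 93/50 ≈ 1.8600.
Efficiency = H/L = 1.7867/1.8600 = 96.1%.

96.1%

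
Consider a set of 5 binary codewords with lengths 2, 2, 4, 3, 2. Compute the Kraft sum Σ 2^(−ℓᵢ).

With common denominator 2^4 = 16: Σ 2^(−ℓᵢ) = 4/16 + 4/16 + 1/16 + 2/16 + 4/16 = 15/16 = 0.9375.

0.9375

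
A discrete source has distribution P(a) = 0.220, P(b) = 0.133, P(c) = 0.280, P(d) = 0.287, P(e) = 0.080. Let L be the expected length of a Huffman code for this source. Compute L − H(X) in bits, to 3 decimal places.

0.023 bits

Entropy H = −Σ p log₂ p ≈ 2.1903 bits.
Huffman merges: 2/25+133/1000→213/1000; 213/1000+11/50→433/1000; 7/25+287/1000→567/1000; 433/1000+567/1000→1. L = 2213/1000 ≈ 2.2130.
L − H = 2.2130 − 2.1903 = 0.023 bits.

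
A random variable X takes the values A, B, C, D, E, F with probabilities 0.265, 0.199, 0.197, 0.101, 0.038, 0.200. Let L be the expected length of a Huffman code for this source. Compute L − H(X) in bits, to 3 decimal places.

Entropy H = −Σ p log₂ p ≈ 2.4107 bits.
Huffman merges: 19/500+101/1000→139/1000; 139/1000+197/1000→42/125; 199/1000+1/5→399/1000; 53/200+42/125→601/1000; 399/1000+601/1000→1. L = 99/40 ≈ 2.4750.
L − H = 2.4750 − 2.4107 = 0.064 bits.

0.064 bits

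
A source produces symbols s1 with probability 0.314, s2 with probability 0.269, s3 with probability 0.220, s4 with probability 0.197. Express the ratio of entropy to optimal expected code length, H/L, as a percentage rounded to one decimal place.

98.8%

Entropy H = −Σ p log₂ p ≈ 1.9766 bits.
Huffman merges: 197/1000+11/50→417/1000; 269/1000+157/500→583/1000; 417/1000+583/1000→1. L = 2 ≈ 2.0000.
Efficiency = H/L = 1.9766/2.0000 = 98.8%.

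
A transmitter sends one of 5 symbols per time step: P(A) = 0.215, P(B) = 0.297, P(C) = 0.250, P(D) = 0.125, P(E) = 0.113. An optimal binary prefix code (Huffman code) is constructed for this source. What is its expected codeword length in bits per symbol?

2.238 bits/symbol

Repeatedly combine the two least-probable nodes; the expected code length is the sum of the merged weights.
merge 113/1000 + 1/8 → 119/500
merge 43/200 + 119/500 → 453/1000
merge 1/4 + 297/1000 → 547/1000
merge 453/1000 + 547/1000 → 1
L = 119/500 + 453/1000 + 547/1000 + 1 = 1119/500 = 2.238 bits/symbol.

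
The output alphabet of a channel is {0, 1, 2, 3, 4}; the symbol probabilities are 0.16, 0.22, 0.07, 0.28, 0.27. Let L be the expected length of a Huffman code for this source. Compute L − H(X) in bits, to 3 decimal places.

Entropy H = −Σ p log₂ p ≈ 2.1964 bits.
Huffman merges: 7/100+4/25→23/100; 11/50+23/100→9/20; 27/100+7/25→11/20; 9/20+11/20→1. L = 223/100 ≈ 2.2300.
L − H = 2.2300 − 2.1964 = 0.034 bits.

0.034 bits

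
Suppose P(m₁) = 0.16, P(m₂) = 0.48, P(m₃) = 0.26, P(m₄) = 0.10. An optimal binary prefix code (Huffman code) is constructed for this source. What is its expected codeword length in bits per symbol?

1.78 bits/symbol

Repeatedly combine the two least-probable nodes; the expected code length is the sum of the merged weights.
merge 1/10 + 4/25 → 13/50
merge 13/50 + 13/50 → 13/25
merge 12/25 + 13/25 → 1
L = 13/50 + 13/25 + 1 = 89/50 = 1.78 bits/symbol.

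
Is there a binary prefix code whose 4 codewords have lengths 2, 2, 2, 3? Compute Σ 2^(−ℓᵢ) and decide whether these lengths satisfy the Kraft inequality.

With common denominator 2^3 = 8: Σ 2^(−ℓᵢ) = 2/8 + 2/8 + 2/8 + 1/8 = 7/8 = 0.875.
Kraft's inequality requires Σ ≤ 1; here Σ = 0.875 ≤ 1, so such a prefix code exists.

0.875; yes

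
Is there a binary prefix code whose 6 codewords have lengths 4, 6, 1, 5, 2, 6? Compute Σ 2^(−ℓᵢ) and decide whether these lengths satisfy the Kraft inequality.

With common denominator 2^6 = 64: Σ 2^(−ℓᵢ) = 4/64 + 1/64 + 32/64 + 2/64 + 16/64 + 1/64 = 56/64 = 0.875.
Kraft's inequality requires Σ ≤ 1; here Σ = 0.875 ≤ 1, so such a prefix code exists.

0.875; yes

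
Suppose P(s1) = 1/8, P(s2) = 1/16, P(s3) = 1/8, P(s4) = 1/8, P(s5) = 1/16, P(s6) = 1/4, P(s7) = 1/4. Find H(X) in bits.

Each probability is a power of 1/2, so log₂(1/p) is an integer.
H = Σ p·log₂(1/p) = 1/8·3 + 1/16·4 + 1/8·3 + 1/8·3 + 1/16·4 + 1/4·2 + 1/4·2 = 2.625 bits.

2.625 bits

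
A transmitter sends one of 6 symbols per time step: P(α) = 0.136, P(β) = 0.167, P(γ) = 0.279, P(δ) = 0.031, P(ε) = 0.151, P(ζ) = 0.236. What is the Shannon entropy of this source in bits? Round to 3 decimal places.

2.395 bits

H = −Σ pᵢ log₂ pᵢ.
−0.136·log₂(0.136) = 0.3915
−0.167·log₂(0.167) = 0.4312
−0.279·log₂(0.279) = 0.5138
−0.031·log₂(0.031) = 0.1554
−0.151·log₂(0.151) = 0.4118
−0.236·log₂(0.236) = 0.4916
Sum ≈ 2.3953 → 2.395 bits.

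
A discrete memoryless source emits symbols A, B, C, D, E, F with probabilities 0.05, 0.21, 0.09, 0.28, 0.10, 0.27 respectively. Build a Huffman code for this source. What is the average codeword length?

2.38 bits/symbol

Repeatedly combine the two least-probable nodes; the expected code length is the sum of the merged weights.
merge 1/20 + 9/100 → 7/50
merge 1/10 + 7/50 → 6/25
merge 21/100 + 6/25 → 9/20
merge 27/100 + 7/25 → 11/20
merge 9/20 + 11/20 → 1
L = 7/50 + 6/25 + 9/20 + 11/20 + 1 = 119/50 = 2.38 bits/symbol.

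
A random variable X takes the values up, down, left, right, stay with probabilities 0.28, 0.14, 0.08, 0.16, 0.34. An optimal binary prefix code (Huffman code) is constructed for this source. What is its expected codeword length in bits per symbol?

Repeatedly combine the two least-probable nodes; the expected code length is the sum of the merged weights.
merge 2/25 + 7/50 → 11/50
merge 4/25 + 11/50 → 19/50
merge 7/25 + 17/50 → 31/50
merge 19/50 + 31/50 → 1
L = 11/50 + 19/50 + 31/50 + 1 = 111/50 = 2.22 bits/symbol.

2.22 bits/symbol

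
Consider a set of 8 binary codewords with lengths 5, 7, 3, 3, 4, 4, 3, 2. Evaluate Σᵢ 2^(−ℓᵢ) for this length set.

With common denominator 2^7 = 128: Σ 2^(−ℓᵢ) = 4/128 + 1/128 + 16/128 + 16/128 + 8/128 + 8/128 + 16/128 + 32/128 = 101/128 = 0.7890625.

0.7890625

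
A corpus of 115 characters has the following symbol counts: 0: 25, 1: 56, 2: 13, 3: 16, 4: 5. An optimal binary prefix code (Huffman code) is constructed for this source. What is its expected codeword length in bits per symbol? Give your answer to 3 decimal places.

1.965 bits/symbol

Probabilities are the counts divided by 115.
Repeatedly combine the two least-probable nodes; the expected code length is the sum of the merged weights.
merge 1/23 + 13/115 → 18/115
merge 16/115 + 18/115 → 34/115
merge 5/23 + 34/115 → 59/115
merge 56/115 + 59/115 → 1
L = 18/115 + 34/115 + 59/115 + 1 = 226/115 ≈ 1.965 bits/symbol.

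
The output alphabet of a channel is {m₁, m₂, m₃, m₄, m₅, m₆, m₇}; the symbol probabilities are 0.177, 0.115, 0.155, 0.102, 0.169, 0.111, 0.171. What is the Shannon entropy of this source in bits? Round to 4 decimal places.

H = −Σ pᵢ log₂ pᵢ.
−0.177·log₂(0.177) = 0.4422
−0.115·log₂(0.115) = 0.3588
−0.155·log₂(0.155) = 0.4169
−0.102·log₂(0.102) = 0.3359
−0.169·log₂(0.169) = 0.4335
−0.111·log₂(0.111) = 0.3520
−0.171·log₂(0.171) = 0.4357
Sum ≈ 2.7750 → 2.7750 bits.

2.7750 bits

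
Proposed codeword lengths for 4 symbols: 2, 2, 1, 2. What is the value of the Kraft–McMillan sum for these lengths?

1.25

With common denominator 2^2 = 4: Σ 2^(−ℓᵢ) = 1/4 + 1/4 + 2/4 + 1/4 = 5/4 = 1.25.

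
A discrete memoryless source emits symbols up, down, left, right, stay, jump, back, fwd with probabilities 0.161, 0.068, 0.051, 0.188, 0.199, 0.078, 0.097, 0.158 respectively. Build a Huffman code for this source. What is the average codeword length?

Repeatedly combine the two least-probable nodes; the expected code length is the sum of the merged weights.
merge 51/1000 + 17/250 → 119/1000
merge 39/500 + 97/1000 → 7/40
merge 119/1000 + 79/500 → 277/1000
merge 161/1000 + 7/40 → 42/125
merge 47/250 + 199/1000 → 387/1000
merge 277/1000 + 42/125 → 613/1000
merge 387/1000 + 613/1000 → 1
L = 119/1000 + 7/40 + 277/1000 + 42/125 + 387/1000 + 613/1000 + 1 = 2907/1000 = 2.907 bits/symbol.

2.907 bits/symbol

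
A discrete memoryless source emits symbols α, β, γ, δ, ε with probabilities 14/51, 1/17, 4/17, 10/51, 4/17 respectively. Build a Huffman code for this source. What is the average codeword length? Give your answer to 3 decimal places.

2.255 bits/symbol

Repeatedly combine the two least-probable nodes; the expected code length is the sum of the merged weights.
merge 1/17 + 10/51 → 13/51
merge 4/17 + 4/17 → 8/17
merge 13/51 + 14/51 → 9/17
merge 8/17 + 9/17 → 1
L = 13/51 + 8/17 + 9/17 + 1 = 115/51 ≈ 2.255 bits/symbol.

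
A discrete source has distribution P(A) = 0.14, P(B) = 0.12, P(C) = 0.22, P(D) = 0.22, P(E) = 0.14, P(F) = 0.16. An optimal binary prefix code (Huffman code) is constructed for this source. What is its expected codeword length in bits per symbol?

2.56 bits/symbol

Repeatedly combine the two least-probable nodes; the expected code length is the sum of the merged weights.
merge 3/25 + 7/50 → 13/50
merge 7/50 + 4/25 → 3/10
merge 11/50 + 11/50 → 11/25
merge 13/50 + 3/10 → 14/25
merge 11/25 + 14/25 → 1
L = 13/50 + 3/10 + 11/25 + 14/25 + 1 = 64/25 = 2.56 bits/symbol.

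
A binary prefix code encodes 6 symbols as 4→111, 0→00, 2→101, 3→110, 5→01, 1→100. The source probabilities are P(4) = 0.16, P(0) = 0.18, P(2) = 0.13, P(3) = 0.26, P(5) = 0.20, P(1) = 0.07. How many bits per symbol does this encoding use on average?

L̄ = Σ pᵢ·ℓᵢ = 0.16·3 + 0.18·2 + 0.13·3 + 0.26·3 + 0.20·2 + 0.07·3 = 2.62 bits/symbol.

2.62 bits/symbol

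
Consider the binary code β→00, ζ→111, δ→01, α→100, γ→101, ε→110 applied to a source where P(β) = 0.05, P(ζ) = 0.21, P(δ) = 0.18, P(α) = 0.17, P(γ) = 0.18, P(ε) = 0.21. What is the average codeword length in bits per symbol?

L̄ = Σ pᵢ·ℓᵢ = 0.05·2 + 0.21·3 + 0.18·2 + 0.17·3 + 0.18·3 + 0.21·3 = 2.77 bits/symbol.

2.77 bits/symbol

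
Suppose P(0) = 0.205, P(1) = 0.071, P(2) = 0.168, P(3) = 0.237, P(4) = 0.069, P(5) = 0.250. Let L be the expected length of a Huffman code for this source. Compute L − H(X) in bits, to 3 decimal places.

Entropy H = −Σ p log₂ p ≈ 2.4304 bits.
Huffman merges: 69/1000+71/1000→7/50; 7/50+21/125→77/250; 41/200+237/1000→221/500; 1/4+77/250→279/500; 221/500+279/500→1. L = 306/125 ≈ 2.4480.
L − H = 2.4480 − 2.4304 = 0.018 bits.

0.018 bits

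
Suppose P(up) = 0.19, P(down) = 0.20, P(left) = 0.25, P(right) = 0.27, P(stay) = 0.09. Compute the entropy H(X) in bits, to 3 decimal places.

2.242 bits

H = −Σ pᵢ log₂ pᵢ.
−0.19·log₂(0.19) = 0.4552
−0.20·log₂(0.20) = 0.4644
−0.25·log₂(0.25) = 0.5000
−0.27·log₂(0.27) = 0.5100
−0.09·log₂(0.09) = 0.3127
Sum ≈ 2.2423 → 2.242 bits.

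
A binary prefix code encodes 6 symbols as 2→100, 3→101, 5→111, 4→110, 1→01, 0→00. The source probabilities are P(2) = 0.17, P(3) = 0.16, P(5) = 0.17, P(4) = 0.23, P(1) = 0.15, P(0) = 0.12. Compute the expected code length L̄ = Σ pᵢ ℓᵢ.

2.73 bits/symbol

L̄ = Σ pᵢ·ℓᵢ = 0.17·3 + 0.16·3 + 0.17·3 + 0.23·3 + 0.15·2 + 0.12·2 = 2.73 bits/symbol.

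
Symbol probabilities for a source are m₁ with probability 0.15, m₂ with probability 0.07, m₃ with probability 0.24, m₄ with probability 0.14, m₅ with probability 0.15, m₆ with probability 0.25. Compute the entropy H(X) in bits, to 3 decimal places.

2.481 bits

H = −Σ pᵢ log₂ pᵢ.
−0.15·log₂(0.15) = 0.4105
−0.07·log₂(0.07) = 0.2686
−0.24·log₂(0.24) = 0.4941
−0.14·log₂(0.14) = 0.3971
−0.15·log₂(0.15) = 0.4105
−0.25·log₂(0.25) = 0.5000
Sum ≈ 2.4809 → 2.481 bits.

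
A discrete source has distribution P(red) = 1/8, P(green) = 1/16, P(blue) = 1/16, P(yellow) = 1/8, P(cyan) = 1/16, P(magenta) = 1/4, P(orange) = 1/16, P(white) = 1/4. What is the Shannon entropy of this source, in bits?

Each probability is a power of 1/2, so log₂(1/p) is an integer.
H = Σ p·log₂(1/p) = 1/8·3 + 1/16·4 + 1/16·4 + 1/8·3 + 1/16·4 + 1/4·2 + 1/16·4 + 1/4·2 = 2.75 bits.

2.75 bits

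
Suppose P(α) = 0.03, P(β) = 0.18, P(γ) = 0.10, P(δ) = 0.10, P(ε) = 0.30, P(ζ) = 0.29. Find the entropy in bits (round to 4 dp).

H = −Σ pᵢ log₂ pᵢ.
−0.03·log₂(0.03) = 0.1518
−0.18·log₂(0.18) = 0.4453
−0.10·log₂(0.10) = 0.3322
−0.10·log₂(0.10) = 0.3322
−0.30·log₂(0.30) = 0.5211
−0.29·log₂(0.29) = 0.5179
Sum ≈ 2.3005 → 2.3005 bits.

2.3005 bits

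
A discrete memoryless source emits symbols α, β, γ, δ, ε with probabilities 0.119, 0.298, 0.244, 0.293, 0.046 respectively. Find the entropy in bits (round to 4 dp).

H = −Σ pᵢ log₂ pᵢ.
−0.119·log₂(0.119) = 0.3654
−0.298·log₂(0.298) = 0.5205
−0.244·log₂(0.244) = 0.4966
−0.293·log₂(0.293) = 0.5189
−0.046·log₂(0.046) = 0.2043
Sum ≈ 2.1057 → 2.1057 bits.

2.1057 bits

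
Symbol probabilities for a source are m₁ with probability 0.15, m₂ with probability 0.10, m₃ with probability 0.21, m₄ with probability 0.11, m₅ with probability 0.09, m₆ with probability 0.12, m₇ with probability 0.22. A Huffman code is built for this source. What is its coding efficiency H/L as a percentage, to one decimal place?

Entropy H = −Σ p log₂ p ≈ 2.7261 bits.
Huffman merges: 9/100+1/10→19/100; 11/100+3/25→23/100; 3/20+19/100→17/50; 21/100+11/50→43/100; 23/100+17/50→57/100; 43/100+57/100→1. L = 69/25 ≈ 2.7600.
Efficiency = H/L = 2.7261/2.7600 = 98.8%.

98.8%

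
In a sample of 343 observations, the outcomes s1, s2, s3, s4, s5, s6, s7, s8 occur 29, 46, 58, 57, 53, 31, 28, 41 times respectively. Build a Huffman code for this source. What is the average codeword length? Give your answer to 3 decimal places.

2.997 bits/symbol

Probabilities are the counts divided by 343.
Repeatedly combine the two least-probable nodes; the expected code length is the sum of the merged weights.
merge 4/49 + 29/343 → 57/343
merge 31/343 + 41/343 → 72/343
merge 46/343 + 53/343 → 99/343
merge 57/343 + 57/343 → 114/343
merge 58/343 + 72/343 → 130/343
merge 99/343 + 114/343 → 213/343
merge 130/343 + 213/343 → 1
L = 57/343 + 72/343 + 99/343 + 114/343 + 130/343 + 213/343 + 1 = 1028/343 ≈ 2.997 bits/symbol.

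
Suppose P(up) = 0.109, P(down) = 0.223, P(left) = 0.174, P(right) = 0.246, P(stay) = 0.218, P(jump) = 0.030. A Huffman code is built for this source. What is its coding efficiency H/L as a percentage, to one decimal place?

97.8%

Entropy H = −Σ p log₂ p ≈ 2.3988 bits.
Huffman merges: 3/100+109/1000→139/1000; 139/1000+87/500→313/1000; 109/500+223/1000→441/1000; 123/500+313/1000→559/1000; 441/1000+559/1000→1. L = 613/250 ≈ 2.4520.
Efficiency = H/L = 2.3988/2.4520 = 97.8%.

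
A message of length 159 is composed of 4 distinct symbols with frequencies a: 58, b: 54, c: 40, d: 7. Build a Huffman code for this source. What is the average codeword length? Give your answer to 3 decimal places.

Probabilities are the counts divided by 159.
Repeatedly combine the two least-probable nodes; the expected code length is the sum of the merged weights.
merge 7/159 + 40/159 → 47/159
merge 47/159 + 18/53 → 101/159
merge 58/159 + 101/159 → 1
L = 47/159 + 101/159 + 1 = 307/159 ≈ 1.931 bits/symbol.

1.931 bits/symbol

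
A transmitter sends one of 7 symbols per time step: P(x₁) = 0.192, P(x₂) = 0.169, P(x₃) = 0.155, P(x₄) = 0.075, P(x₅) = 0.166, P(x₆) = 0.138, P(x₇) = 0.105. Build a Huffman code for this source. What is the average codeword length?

Repeatedly combine the two least-probable nodes; the expected code length is the sum of the merged weights.
merge 3/40 + 21/200 → 9/50
merge 69/500 + 31/200 → 293/1000
merge 83/500 + 169/1000 → 67/200
merge 9/50 + 24/125 → 93/250
merge 293/1000 + 67/200 → 157/250
merge 93/250 + 157/250 → 1
L = 9/50 + 293/1000 + 67/200 + 93/250 + 157/250 + 1 = 351/125 = 2.808 bits/symbol.

2.808 bits/symbol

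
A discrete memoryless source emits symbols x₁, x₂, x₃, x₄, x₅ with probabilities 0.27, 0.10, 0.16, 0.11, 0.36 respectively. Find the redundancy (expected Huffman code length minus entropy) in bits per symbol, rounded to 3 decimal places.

Entropy H = −Σ p log₂ p ≈ 2.1461 bits.
Huffman merges: 1/10+11/100→21/100; 4/25+21/100→37/100; 27/100+9/25→63/100; 37/100+63/100→1. L = 221/100 ≈ 2.2100.
L − H = 2.2100 − 2.1461 = 0.064 bits.

0.064 bits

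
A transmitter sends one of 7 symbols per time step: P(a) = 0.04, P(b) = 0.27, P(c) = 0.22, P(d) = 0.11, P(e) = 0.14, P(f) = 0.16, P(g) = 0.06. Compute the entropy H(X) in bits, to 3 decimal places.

2.590 bits

H = −Σ pᵢ log₂ pᵢ.
−0.04·log₂(0.04) = 0.1858
−0.27·log₂(0.27) = 0.5100
−0.22·log₂(0.22) = 0.4806
−0.11·log₂(0.11) = 0.3503
−0.14·log₂(0.14) = 0.3971
−0.16·log₂(0.16) = 0.4230
−0.06·log₂(0.06) = 0.2435
Sum ≈ 2.5903 → 2.590 bits.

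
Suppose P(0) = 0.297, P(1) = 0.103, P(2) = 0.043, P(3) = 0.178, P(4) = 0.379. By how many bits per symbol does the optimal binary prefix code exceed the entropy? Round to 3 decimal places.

0.064 bits

Entropy H = −Σ p log₂ p ≈ 2.0269 bits.
Huffman merges: 43/1000+103/1000→73/500; 73/500+89/500→81/250; 297/1000+81/250→621/1000; 379/1000+621/1000→1. L = 2091/1000 ≈ 2.0910.
L − H = 2.0910 − 2.0269 = 0.064 bits.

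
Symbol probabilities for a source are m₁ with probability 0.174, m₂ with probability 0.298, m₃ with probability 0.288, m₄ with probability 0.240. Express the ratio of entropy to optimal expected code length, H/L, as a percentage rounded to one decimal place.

98.5%

Entropy H = −Σ p log₂ p ≈ 1.9708 bits.
Huffman merges: 87/500+6/25→207/500; 36/125+149/500→293/500; 207/500+293/500→1. L = 2 ≈ 2.0000.
Efficiency = H/L = 1.9708/2.0000 = 98.5%.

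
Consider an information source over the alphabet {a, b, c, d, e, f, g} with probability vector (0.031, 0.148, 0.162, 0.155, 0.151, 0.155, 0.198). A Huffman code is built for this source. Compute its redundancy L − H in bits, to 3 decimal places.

Entropy H = −Σ p log₂ p ≈ 2.6969 bits.
Huffman merges: 31/1000+37/250→179/1000; 151/1000+31/200→153/500; 31/200+81/500→317/1000; 179/1000+99/500→377/1000; 153/500+317/1000→623/1000; 377/1000+623/1000→1. L = 1401/500 ≈ 2.8020.
L − H = 2.8020 − 2.6969 = 0.105 bits.

0.105 bits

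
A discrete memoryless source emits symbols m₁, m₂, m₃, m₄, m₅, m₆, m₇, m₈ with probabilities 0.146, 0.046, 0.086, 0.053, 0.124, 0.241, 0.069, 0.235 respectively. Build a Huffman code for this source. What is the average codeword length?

2.778 bits/symbol

Repeatedly combine the two least-probable nodes; the expected code length is the sum of the merged weights.
merge 23/500 + 53/1000 → 99/1000
merge 69/1000 + 43/500 → 31/200
merge 99/1000 + 31/250 → 223/1000
merge 73/500 + 31/200 → 301/1000
merge 223/1000 + 47/200 → 229/500
merge 241/1000 + 301/1000 → 271/500
merge 229/500 + 271/500 → 1
L = 99/1000 + 31/200 + 223/1000 + 301/1000 + 229/500 + 271/500 + 1 = 1389/500 = 2.778 bits/symbol.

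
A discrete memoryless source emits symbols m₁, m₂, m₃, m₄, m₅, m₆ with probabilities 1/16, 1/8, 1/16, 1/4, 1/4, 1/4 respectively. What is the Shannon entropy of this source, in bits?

Each probability is a power of 1/2, so log₂(1/p) is an integer.
H = Σ p·log₂(1/p) = 1/16·4 + 1/8·3 + 1/16·4 + 1/4·2 + 1/4·2 + 1/4·2 = 2.375 bits.

2.375 bits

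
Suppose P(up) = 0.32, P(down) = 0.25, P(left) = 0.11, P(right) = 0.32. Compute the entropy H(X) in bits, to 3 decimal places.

H = −Σ pᵢ log₂ pᵢ.
−0.32·log₂(0.32) = 0.5260
−0.25·log₂(0.25) = 0.5000
−0.11·log₂(0.11) = 0.3503
−0.32·log₂(0.32) = 0.5260
Sum ≈ 1.9024 → 1.902 bits.

1.902 bits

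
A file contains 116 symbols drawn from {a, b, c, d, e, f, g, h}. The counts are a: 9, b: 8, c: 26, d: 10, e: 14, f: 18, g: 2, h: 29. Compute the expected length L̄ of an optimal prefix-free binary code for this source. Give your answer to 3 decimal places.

Probabilities are the counts divided by 116.
Repeatedly combine the two least-probable nodes; the expected code length is the sum of the merged weights.
merge 1/58 + 2/29 → 5/58
merge 9/116 + 5/58 → 19/116
merge 5/58 + 7/58 → 6/29
merge 9/58 + 19/116 → 37/116
merge 6/29 + 13/58 → 25/58
merge 1/4 + 37/116 → 33/58
merge 25/58 + 33/58 → 1
L = 5/58 + 19/116 + 6/29 + 37/116 + 25/58 + 33/58 + 1 = 161/58 ≈ 2.776 bits/symbol.

2.776 bits/symbol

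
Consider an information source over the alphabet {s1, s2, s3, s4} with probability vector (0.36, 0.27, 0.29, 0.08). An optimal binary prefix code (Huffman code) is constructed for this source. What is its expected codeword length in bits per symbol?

Repeatedly combine the two least-probable nodes; the expected code length is the sum of the merged weights.
merge 2/25 + 27/100 → 7/20
merge 29/100 + 7/20 → 16/25
merge 9/25 + 16/25 → 1
L = 7/20 + 16/25 + 1 = 199/100 = 1.99 bits/symbol.

1.99 bits/symbol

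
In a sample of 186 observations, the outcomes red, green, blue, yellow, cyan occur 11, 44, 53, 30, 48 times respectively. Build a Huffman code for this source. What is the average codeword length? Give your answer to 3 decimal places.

Probabilities are the counts divided by 186.
Repeatedly combine the two least-probable nodes; the expected code length is the sum of the merged weights.
merge 11/186 + 5/31 → 41/186
merge 41/186 + 22/93 → 85/186
merge 8/31 + 53/186 → 101/186
merge 85/186 + 101/186 → 1
L = 41/186 + 85/186 + 101/186 + 1 = 413/186 ≈ 2.220 bits/symbol.

2.220 bits/symbol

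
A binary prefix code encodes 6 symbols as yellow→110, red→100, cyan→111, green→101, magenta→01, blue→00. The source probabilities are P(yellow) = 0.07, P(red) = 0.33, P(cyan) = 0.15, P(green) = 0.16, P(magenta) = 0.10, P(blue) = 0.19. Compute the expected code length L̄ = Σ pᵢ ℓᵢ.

L̄ = Σ pᵢ·ℓᵢ = 0.07·3 + 0.33·3 + 0.15·3 + 0.16·3 + 0.10·2 + 0.19·2 = 2.71 bits/symbol.

2.71 bits/symbol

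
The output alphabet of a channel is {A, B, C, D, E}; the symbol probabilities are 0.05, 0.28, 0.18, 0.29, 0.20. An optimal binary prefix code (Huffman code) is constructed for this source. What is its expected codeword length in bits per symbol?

Repeatedly combine the two least-probable nodes; the expected code length is the sum of the merged weights.
merge 1/20 + 9/50 → 23/100
merge 1/5 + 23/100 → 43/100
merge 7/25 + 29/100 → 57/100
merge 43/100 + 57/100 → 1
L = 23/100 + 43/100 + 57/100 + 1 = 223/100 = 2.23 bits/symbol.

2.23 bits/symbol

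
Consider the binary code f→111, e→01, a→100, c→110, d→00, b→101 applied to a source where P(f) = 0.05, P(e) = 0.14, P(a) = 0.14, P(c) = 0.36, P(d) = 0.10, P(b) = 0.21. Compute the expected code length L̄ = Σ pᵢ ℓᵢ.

L̄ = Σ pᵢ·ℓᵢ = 0.05·3 + 0.14·2 + 0.14·3 + 0.36·3 + 0.10·2 + 0.21·3 = 2.76 bits/symbol.

2.76 bits/symbol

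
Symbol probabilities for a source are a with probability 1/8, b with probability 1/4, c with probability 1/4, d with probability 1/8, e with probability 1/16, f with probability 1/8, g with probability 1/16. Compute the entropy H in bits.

Each probability is a power of 1/2, so log₂(1/p) is an integer.
H = Σ p·log₂(1/p) = 1/8·3 + 1/4·2 + 1/4·2 + 1/8·3 + 1/16·4 + 1/8·3 + 1/16·4 = 2.625 bits.

2.625 bits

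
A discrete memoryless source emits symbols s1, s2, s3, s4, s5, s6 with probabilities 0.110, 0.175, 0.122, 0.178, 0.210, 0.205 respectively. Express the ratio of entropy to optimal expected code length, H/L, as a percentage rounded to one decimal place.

98.5%

Entropy H = −Σ p log₂ p ≈ 2.5454 bits.
Huffman merges: 11/100+61/500→29/125; 7/40+89/500→353/1000; 41/200+21/100→83/200; 29/125+353/1000→117/200; 83/200+117/200→1. L = 517/200 ≈ 2.5850.
Efficiency = H/L = 2.5454/2.5850 = 98.5%.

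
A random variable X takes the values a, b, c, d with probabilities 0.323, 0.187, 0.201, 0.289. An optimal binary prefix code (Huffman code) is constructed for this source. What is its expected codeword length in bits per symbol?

2 bits/symbol

Repeatedly combine the two least-probable nodes; the expected code length is the sum of the merged weights.
merge 187/1000 + 201/1000 → 97/250
merge 289/1000 + 323/1000 → 153/250
merge 97/250 + 153/250 → 1
L = 97/250 + 153/250 + 1 = 2 bits/symbol.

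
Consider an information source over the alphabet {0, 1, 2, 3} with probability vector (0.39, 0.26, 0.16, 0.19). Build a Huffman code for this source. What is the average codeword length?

Repeatedly combine the two least-probable nodes; the expected code length is the sum of the merged weights.
merge 4/25 + 19/100 → 7/20
merge 13/50 + 7/20 → 61/100
merge 39/100 + 61/100 → 1
L = 7/20 + 61/100 + 1 = 49/25 = 1.96 bits/symbol.

1.96 bits/symbol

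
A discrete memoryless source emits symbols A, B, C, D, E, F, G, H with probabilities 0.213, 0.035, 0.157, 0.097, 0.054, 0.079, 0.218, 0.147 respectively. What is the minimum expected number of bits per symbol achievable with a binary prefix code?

2.826 bits/symbol

Repeatedly combine the two least-probable nodes; the expected code length is the sum of the merged weights.
merge 7/200 + 27/500 → 89/1000
merge 79/1000 + 89/1000 → 21/125
merge 97/1000 + 147/1000 → 61/250
merge 157/1000 + 21/125 → 13/40
merge 213/1000 + 109/500 → 431/1000
merge 61/250 + 13/40 → 569/1000
merge 431/1000 + 569/1000 → 1
L = 89/1000 + 21/125 + 61/250 + 13/40 + 431/1000 + 569/1000 + 1 = 1413/500 = 2.826 bits/symbol.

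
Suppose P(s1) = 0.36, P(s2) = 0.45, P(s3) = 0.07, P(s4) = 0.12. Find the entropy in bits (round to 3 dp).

H = −Σ pᵢ log₂ pᵢ.
−0.36·log₂(0.36) = 0.5306
−0.45·log₂(0.45) = 0.5184
−0.07·log₂(0.07) = 0.2686
−0.12·log₂(0.12) = 0.3671
Sum ≈ 1.6846 → 1.685 bits.

1.685 bits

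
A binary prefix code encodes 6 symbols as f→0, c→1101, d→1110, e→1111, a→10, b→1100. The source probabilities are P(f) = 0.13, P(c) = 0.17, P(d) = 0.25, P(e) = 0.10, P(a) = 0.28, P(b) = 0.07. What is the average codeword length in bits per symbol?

3.05 bits/symbol

L̄ = Σ pᵢ·ℓᵢ = 0.13·1 + 0.17·4 + 0.25·4 + 0.10·4 + 0.28·2 + 0.07·4 = 3.05 bits/symbol.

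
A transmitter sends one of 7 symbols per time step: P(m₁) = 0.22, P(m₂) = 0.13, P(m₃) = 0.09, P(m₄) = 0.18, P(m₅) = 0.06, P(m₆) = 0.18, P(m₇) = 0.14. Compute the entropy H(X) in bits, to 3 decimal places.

H = −Σ pᵢ log₂ pᵢ.
−0.22·log₂(0.22) = 0.4806
−0.13·log₂(0.13) = 0.3826
−0.09·log₂(0.09) = 0.3127
−0.18·log₂(0.18) = 0.4453
−0.06·log₂(0.06) = 0.2435
−0.18·log₂(0.18) = 0.4453
−0.14·log₂(0.14) = 0.3971
Sum ≈ 2.7071 → 2.707 bits.

2.707 bits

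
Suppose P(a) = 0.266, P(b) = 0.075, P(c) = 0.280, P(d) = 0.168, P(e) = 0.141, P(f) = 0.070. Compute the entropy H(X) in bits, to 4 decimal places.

2.4021 bits

H = −Σ pᵢ log₂ pᵢ.
−0.266·log₂(0.266) = 0.5082
−0.075·log₂(0.075) = 0.2803
−0.280·log₂(0.280) = 0.5142
−0.168·log₂(0.168) = 0.4323
−0.141·log₂(0.141) = 0.3985
−0.070·log₂(0.070) = 0.2686
Sum ≈ 2.4021 → 2.4021 bits.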